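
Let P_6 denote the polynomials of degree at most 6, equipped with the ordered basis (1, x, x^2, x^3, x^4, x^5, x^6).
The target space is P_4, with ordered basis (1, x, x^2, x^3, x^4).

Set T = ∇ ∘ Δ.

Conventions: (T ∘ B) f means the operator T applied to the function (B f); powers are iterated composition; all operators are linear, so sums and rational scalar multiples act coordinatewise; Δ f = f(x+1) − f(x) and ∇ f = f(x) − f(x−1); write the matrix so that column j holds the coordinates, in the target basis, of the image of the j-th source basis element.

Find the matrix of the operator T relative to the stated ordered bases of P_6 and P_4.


image of 1: 0
image of x: 0
image of x^2: 2
image of x^3: 6x
image of x^4: 12x^2 + 2
image of x^5: 20x^3 + 10x
image of x^6: 30x^4 + 30x^2 + 2
each image's coordinates form column j of the matrix

the matrix is [[0, 0, 2, 0, 2, 0, 2]; [0, 0, 0, 6, 0, 10, 0]; [0, 0, 0, 0, 12, 0, 30]; [0, 0, 0, 0, 0, 20, 0]; [0, 0, 0, 0, 0, 0, 30]] (rows listed top to bottom)


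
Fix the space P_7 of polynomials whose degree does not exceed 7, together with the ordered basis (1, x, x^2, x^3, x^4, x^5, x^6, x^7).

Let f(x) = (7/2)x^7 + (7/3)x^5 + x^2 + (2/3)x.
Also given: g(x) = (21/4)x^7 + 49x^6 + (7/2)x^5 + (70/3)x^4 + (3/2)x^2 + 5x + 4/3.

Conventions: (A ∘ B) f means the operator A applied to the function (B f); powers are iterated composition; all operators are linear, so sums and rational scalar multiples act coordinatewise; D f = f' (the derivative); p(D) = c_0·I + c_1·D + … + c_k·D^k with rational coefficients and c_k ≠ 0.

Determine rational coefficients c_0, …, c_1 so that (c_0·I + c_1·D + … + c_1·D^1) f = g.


D^0 f = (7/2)x^7 + (7/3)x^5 + x^2 + (2/3)x
D^1 f = (49/2)x^6 + (35/3)x^4 + 2x + 2/3
matching coefficients of g against c_0 f + c_1 Df + … from the top degree down determines the c_i
solution: c_0 = 3/2, c_1 = 2

c_0 = 3/2, c_1 = 2


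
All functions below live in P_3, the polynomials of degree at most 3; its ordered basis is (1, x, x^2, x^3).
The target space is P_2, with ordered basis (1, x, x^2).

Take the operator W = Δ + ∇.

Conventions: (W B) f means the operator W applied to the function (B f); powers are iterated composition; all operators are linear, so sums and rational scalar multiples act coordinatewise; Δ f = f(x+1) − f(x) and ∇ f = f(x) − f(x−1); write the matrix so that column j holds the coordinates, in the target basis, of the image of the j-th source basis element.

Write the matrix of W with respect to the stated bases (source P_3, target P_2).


the matrix is [[0, 2, 0, 2]; [0, 0, 4, 0]; [0, 0, 0, 6]] (rows listed top to bottom)

image of 1: 0
image of x: 2
image of x^2: 4x
image of x^3: 6x^2 + 2
each image's coordinates form column j of the matrix


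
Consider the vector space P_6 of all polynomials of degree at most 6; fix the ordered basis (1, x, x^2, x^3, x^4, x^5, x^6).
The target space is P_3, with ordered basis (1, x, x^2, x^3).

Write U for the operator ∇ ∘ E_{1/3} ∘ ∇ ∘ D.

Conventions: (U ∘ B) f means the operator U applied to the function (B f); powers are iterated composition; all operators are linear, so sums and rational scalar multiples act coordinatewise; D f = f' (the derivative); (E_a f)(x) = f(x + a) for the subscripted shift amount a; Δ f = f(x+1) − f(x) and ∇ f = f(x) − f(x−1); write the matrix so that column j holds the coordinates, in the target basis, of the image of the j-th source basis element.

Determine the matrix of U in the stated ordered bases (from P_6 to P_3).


the matrix is [[0, 0, 0, 6, -16, 110/3, -680/9]; [0, 0, 0, 0, 24, -80, 220]; [0, 0, 0, 0, 0, 60, -240]; [0, 0, 0, 0, 0, 0, 120]] (rows listed top to bottom)

image of 1: 0
image of x: 0
image of x^2: 0
image of x^3: 6
image of x^4: 24x - 16
image of x^5: 60x^2 - 80x + 110/3
image of x^6: 120x^3 - 240x^2 + 220x - 680/9
each image's coordinates form column j of the matrix


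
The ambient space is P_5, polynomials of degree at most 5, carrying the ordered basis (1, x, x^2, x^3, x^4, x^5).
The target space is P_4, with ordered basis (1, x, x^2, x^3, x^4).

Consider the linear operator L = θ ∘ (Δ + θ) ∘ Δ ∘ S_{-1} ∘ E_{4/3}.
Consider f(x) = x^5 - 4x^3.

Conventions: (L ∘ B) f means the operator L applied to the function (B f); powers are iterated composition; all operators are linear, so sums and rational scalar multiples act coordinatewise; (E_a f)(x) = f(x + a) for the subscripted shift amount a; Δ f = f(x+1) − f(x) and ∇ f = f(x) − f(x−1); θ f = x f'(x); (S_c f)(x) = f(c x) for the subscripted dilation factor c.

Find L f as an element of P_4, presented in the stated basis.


E_{4/3} f = x^5 + (20/3)x^4 + (124/9)x^3 + (208/27)x^2 - (448/81)x - 1280/243
S_{-1} E_{4/3} f = -x^5 + (20/3)x^4 - (124/9)x^3 + (208/27)x^2 + (448/81)x - 1280/243
Δ S_{-1} E_{4/3} f = -5x^4 + (50/3)x^3 - (34/3)x^2 - (115/27)x + 415/81
Δ (Δ ∘ S_{-1} ∘ E_{4/3}) f = -20x^3 + 20x^2 + (22/3)x - 106/27
θ (Δ ∘ S_{-1} ∘ E_{4/3}) f = -20x^4 + 50x^3 - (68/3)x^2 - (115/27)x
(Δ + θ) (Δ ∘ S_{-1} ∘ E_{4/3}) f = -20x^4 + 30x^3 - (8/3)x^2 + (83/27)x - 106/27
θ (Δ + θ) (Δ ∘ S_{-1} ∘ E_{4/3}) f = -80x^4 + 90x^3 - (16/3)x^2 + (83/27)x

the result is g(x) = -80x^4 + 90x^3 - (16/3)x^2 + (83/27)x


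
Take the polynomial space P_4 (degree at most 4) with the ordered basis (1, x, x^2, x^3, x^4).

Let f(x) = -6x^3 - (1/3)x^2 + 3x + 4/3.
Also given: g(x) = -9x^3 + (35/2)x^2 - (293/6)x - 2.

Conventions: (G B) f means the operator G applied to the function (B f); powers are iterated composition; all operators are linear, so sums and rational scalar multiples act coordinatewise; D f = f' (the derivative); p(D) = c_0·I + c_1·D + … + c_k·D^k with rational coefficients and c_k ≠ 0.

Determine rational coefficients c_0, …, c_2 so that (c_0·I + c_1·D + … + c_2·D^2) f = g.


p(D) = (3/2)·I − D + (3/2)·D^2, i.e. c_0 = 3/2, c_1 = -1, c_2 = 3/2

D^0 f = -6x^3 - (1/3)x^2 + 3x + 4/3
D^1 f = -18x^2 - (2/3)x + 3
D^2 f = -36x - 2/3
matching coefficients of g against c_0 f + c_1 Df + … from the top degree down determines the c_i
solution: c_0 = 3/2, c_1 = -1, c_2 = 3/2


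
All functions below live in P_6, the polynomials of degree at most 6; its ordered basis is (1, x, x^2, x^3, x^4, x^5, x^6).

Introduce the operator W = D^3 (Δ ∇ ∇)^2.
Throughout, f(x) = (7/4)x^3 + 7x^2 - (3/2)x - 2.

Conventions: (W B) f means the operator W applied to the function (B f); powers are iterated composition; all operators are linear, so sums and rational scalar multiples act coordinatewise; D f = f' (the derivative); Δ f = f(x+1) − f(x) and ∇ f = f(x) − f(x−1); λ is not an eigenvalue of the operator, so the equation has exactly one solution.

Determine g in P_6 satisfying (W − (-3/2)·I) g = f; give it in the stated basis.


the image equals g(x) = (7/6)x^3 + (14/3)x^2 - x - 4/3

write g with unknown coordinates in the stated basis and equate coefficients in (W − (-3/2)·I) g = f
solving from the highest basis element down gives g = (7/6)x^3 + (14/3)x^2 - x - 4/3
check: W g = 0
so W g − (-3/2)·g = (7/4)x^3 + 7x^2 - (3/2)x - 2 = f ✓


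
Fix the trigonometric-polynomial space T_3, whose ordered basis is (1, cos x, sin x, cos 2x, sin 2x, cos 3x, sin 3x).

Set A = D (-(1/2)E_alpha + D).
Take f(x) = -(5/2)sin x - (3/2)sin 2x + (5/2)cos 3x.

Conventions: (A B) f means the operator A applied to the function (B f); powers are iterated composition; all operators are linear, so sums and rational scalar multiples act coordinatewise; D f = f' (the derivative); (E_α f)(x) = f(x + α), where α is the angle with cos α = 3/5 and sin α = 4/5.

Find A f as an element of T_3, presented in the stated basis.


the result is g(x) = (3/4)cos x + (3/2)sin x - (21/50)cos 2x + (114/25)sin 2x - (1059/50)cos 3x - (351/100)sin 3x

E_alpha f = -2cos x - (3/2)sin x - (36/25)cos 2x + (21/50)sin 2x - (117/50)cos 3x - (22/25)sin 3x
(-(1/2)E_alpha) f = cos x + (3/4)sin x + (18/25)cos 2x - (21/100)sin 2x + (117/100)cos 3x + (11/25)sin 3x
D f = -(5/2)cos x - 3cos 2x - (15/2)sin 3x
(-(1/2)E_alpha + D) f = -(3/2)cos x + (3/4)sin x - (57/25)cos 2x - (21/100)sin 2x + (117/100)cos 3x - (353/50)sin 3x
D (-(1/2)E_alpha + D) f = (3/4)cos x + (3/2)sin x - (21/50)cos 2x + (114/25)sin 2x - (1059/50)cos 3x - (351/100)sin 3x


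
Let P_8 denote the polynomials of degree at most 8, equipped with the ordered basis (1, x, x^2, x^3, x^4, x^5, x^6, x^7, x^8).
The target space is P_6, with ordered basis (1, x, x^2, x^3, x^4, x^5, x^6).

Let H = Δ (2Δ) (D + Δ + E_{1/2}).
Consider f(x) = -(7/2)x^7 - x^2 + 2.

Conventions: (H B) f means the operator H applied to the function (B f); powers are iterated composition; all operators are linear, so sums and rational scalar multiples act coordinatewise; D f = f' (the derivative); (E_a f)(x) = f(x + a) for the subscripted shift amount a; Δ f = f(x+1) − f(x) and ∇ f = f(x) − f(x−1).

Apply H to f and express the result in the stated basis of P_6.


D f = -(49/2)x^6 - 2x
Δ f = -(49/2)x^6 - (147/2)x^5 - (245/2)x^4 - (245/2)x^3 - (147/2)x^2 - (53/2)x - 9/2
E_{1/2} f = -(7/2)x^7 - (49/4)x^6 - (147/8)x^5 - (245/16)x^4 - (245/32)x^3 - (211/64)x^2 - (177/128)x + 441/256
(D + Δ + E_{1/2}) f = -(7/2)x^7 - (245/4)x^6 - (735/8)x^5 - (2205/16)x^4 - (4165/32)x^3 - (4915/64)x^2 - (3825/128)x - 711/256
Δ (D + Δ + E_{1/2}) f = -(49/2)x^6 - 441x^5 - (12005/8)x^4 - (5635/2)x^3 - (100107/32)x^2 - (31147/16)x - 68003/128
(2Δ) (D + Δ + E_{1/2}) f = -49x^6 - 882x^5 - (12005/4)x^4 - 5635x^3 - (100107/16)x^2 - (31147/8)x - 68003/64
Δ (2Δ) (D + Δ + E_{1/2}) f = -294x^5 - 5145x^4 - 21805x^3 - (88935/2)x^2 - (369019/8)x - 315477/16

the result is g(x) = -294x^5 - 5145x^4 - 21805x^3 - (88935/2)x^2 - (369019/8)x - 315477/16


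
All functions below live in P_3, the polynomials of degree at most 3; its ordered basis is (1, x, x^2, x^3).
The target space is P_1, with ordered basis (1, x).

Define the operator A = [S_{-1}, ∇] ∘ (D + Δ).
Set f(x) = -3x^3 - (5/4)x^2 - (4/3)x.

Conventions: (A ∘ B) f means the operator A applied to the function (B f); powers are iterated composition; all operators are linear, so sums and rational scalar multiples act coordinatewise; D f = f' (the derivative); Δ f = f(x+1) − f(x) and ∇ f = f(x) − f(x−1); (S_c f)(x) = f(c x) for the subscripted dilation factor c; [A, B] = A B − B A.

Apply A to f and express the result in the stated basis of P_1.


D f = -9x^2 - (5/2)x - 4/3
Δ f = -9x^2 - (23/2)x - 67/12
(D + Δ) f = -18x^2 - 14x - 83/12
∇ (D + Δ) f = -36x + 4
S_{-1} ∇ (D + Δ) f = 36x + 4
S_{-1} (D + Δ) f = -18x^2 + 14x - 83/12
∇ S_{-1} (D + Δ) f = -36x + 32
[S_{-1}, ∇] (D + Δ) f = 72x - 28

the result is g(x) = 72x - 28


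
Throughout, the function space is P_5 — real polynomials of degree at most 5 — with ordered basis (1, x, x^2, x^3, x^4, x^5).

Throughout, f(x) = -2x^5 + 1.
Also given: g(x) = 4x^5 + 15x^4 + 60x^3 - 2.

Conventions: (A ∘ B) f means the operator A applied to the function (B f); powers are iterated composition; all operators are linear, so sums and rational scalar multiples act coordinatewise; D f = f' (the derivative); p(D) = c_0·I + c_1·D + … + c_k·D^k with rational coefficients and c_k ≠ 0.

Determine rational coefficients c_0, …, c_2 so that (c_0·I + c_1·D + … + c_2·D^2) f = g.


p(D) = -2·I − (3/2)·D − (3/2)·D^2, i.e. c_0 = -2, c_1 = -3/2, c_2 = -3/2

D^0 f = -2x^5 + 1
D^1 f = -10x^4
D^2 f = -40x^3
matching coefficients of g against c_0 f + c_1 Df + … from the top degree down determines the c_i
solution: c_0 = -2, c_1 = -3/2, c_2 = -3/2


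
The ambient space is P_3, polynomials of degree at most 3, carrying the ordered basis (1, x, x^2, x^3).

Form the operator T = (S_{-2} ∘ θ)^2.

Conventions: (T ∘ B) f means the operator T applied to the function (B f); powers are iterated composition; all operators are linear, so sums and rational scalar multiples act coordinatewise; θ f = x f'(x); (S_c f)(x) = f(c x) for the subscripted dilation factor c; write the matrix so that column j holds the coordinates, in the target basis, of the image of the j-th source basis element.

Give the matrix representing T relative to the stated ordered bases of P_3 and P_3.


the matrix is [[0, 0, 0, 0]; [0, 4, 0, 0]; [0, 0, 64, 0]; [0, 0, 0, 576]] (rows listed top to bottom)

image of 1: 0
image of x: 4x
image of x^2: 64x^2
image of x^3: 576x^3
each image's coordinates form column j of the matrix


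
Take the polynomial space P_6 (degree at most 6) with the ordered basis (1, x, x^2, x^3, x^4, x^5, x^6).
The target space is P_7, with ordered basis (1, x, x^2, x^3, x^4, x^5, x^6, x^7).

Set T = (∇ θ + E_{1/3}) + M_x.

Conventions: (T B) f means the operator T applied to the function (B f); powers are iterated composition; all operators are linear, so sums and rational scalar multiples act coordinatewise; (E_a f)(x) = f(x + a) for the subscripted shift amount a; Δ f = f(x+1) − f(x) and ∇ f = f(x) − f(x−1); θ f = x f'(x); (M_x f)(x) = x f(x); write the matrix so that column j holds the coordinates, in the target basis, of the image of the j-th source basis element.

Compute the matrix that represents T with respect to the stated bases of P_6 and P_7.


image of 1: x + 1
image of x: x^2 + x + 4/3
image of x^2: x^3 + x^2 + (14/3)x - 17/9
image of x^3: x^4 + x^3 + 10x^2 - (26/3)x + 82/27
image of x^4: x^5 + x^4 + (52/3)x^3 - (70/3)x^2 + (436/27)x - 323/81
image of x^5: x^6 + x^5 + (80/3)x^4 - (440/9)x^3 + (1360/27)x^2 - (2020/81)x + 1216/243
image of x^6: x^7 + x^6 + 38x^5 - (265/3)x^4 + (3260/27)x^3 - (2425/27)x^2 + (2918/81)x - 4373/729
each image's coordinates form column j of the matrix

the matrix is [[1, 4/3, -17/9, 82/27, -323/81, 1216/243, -4373/729]; [1, 1, 14/3, -26/3, 436/27, -2020/81, 2918/81]; [0, 1, 1, 10, -70/3, 1360/27, -2425/27]; [0, 0, 1, 1, 52/3, -440/9, 3260/27]; [0, 0, 0, 1, 1, 80/3, -265/3]; [0, 0, 0, 0, 1, 1, 38]; [0, 0, 0, 0, 0, 1, 1]; [0, 0, 0, 0, 0, 0, 1]] (rows listed top to bottom)


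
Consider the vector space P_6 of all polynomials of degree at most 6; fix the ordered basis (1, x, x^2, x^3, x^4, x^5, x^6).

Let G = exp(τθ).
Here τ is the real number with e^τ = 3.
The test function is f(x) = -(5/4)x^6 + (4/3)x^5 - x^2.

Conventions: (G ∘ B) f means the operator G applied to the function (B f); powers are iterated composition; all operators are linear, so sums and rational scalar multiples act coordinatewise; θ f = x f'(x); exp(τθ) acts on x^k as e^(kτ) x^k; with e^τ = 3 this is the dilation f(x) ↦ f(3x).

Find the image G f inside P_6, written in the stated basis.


exp(τθ) x^k = e^(kτ) x^k; with e^τ = 3 this sends x^k to 3^k x^k
x^2 ↦ 9 x^2
x^5 ↦ 243 x^5
x^6 ↦ 729 x^6
applying this coordinatewise to f: exp(τθ) f = -(3645/4)x^6 + 324x^5 - 9x^2

the image equals g(x) = -(3645/4)x^6 + 324x^5 - 9x^2


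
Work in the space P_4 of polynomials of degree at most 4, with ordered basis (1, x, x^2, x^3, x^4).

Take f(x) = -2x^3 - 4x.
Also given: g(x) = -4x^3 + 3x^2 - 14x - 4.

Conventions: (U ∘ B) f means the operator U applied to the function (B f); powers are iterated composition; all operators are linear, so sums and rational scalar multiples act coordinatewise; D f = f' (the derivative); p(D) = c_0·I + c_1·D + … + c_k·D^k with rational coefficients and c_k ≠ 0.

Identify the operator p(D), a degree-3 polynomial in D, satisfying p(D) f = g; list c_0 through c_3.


D^0 f = -2x^3 - 4x
D^1 f = -6x^2 - 4
D^2 f = -12x
D^3 f = -12
matching coefficients of g against c_0 f + c_1 Df + … from the top degree down determines the c_i
solution: c_0 = 2, c_1 = -1/2, c_2 = 1/2, c_3 = 1/2

p(D) = 2·I − (1/2)·D + (1/2)·D^2 + (1/2)·D^3, i.e. c_0 = 2, c_1 = -1/2, c_2 = 1/2, c_3 = 1/2


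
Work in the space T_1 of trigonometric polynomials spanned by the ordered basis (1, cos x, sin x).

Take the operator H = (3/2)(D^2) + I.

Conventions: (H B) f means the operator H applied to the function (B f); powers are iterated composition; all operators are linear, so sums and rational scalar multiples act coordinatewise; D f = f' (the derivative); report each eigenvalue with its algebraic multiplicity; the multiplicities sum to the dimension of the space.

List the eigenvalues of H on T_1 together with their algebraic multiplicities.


image of 1: 1
image of cos x: -(1/2)cos x
image of sin x: -(1/2)sin x
the matrix is diagonal; its diagonal is (1, -1/2, -1/2)
for a triangular matrix the eigenvalues are the diagonal entries, with algebraic multiplicity their repetition count

λ = -1/2 (multiplicity 2), λ = 1 (multiplicity 1)


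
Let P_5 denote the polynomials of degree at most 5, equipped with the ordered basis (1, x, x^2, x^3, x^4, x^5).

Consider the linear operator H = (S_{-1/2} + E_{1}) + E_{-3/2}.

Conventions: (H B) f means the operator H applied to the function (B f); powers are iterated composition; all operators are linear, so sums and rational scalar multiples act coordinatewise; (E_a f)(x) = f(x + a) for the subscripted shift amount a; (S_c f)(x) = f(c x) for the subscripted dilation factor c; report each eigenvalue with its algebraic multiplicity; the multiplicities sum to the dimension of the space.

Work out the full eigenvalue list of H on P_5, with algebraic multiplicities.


image of 1: 3
image of x: (3/2)x - 1/2
image of x^2: (9/4)x^2 - x + 13/4
image of x^3: (15/8)x^3 - (3/2)x^2 + (39/4)x - 19/8
image of x^4: (33/16)x^4 - 2x^3 + (39/2)x^2 - (19/2)x + 97/16
image of x^5: (63/32)x^5 - (5/2)x^4 + (65/2)x^3 - (95/4)x^2 + (485/16)x - 211/32
the matrix is upper triangular; its diagonal is (3, 3/2, 9/4, 15/8, 33/16, 63/32)
for a triangular matrix the eigenvalues are the diagonal entries, with algebraic multiplicity their repetition count

λ = 3/2 (multiplicity 1), λ = 15/8 (multiplicity 1), λ = 63/32 (multiplicity 1), λ = 33/16 (multiplicity 1), λ = 9/4 (multiplicity 1), λ = 3 (multiplicity 1)


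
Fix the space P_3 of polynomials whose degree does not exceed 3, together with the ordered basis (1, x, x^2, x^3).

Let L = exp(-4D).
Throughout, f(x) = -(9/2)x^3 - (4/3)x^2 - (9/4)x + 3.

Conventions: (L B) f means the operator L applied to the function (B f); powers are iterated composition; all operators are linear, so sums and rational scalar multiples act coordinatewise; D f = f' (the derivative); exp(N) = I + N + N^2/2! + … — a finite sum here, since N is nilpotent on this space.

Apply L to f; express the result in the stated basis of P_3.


g(x) = -(9/2)x^3 + (158/3)x^2 - (2491/12)x + 836/3

order-1 term: 54x^2 + (32/3)x + 9
order-2 term: -216x - 64/3
order-3 term: 288
the series for exp(-4D) f terminates at order 3
exp(-4D) f = -(9/2)x^3 + (158/3)x^2 - (2491/12)x + 836/3


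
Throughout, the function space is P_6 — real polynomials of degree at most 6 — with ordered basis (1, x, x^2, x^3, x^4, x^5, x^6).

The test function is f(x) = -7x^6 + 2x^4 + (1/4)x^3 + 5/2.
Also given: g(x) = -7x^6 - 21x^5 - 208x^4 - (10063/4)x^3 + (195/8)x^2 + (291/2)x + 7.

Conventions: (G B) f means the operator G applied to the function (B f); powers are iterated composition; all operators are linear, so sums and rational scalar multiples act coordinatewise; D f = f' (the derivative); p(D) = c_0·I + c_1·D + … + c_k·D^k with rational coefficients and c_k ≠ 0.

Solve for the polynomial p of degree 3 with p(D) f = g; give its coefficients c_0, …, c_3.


D^0 f = -7x^6 + 2x^4 + (1/4)x^3 + 5/2
D^1 f = -42x^5 + 8x^3 + (3/4)x^2
D^2 f = -210x^4 + 24x^2 + (3/2)x
D^3 f = -840x^3 + 48x + 3/2
matching coefficients of g against c_0 f + c_1 Df + … from the top degree down determines the c_i
solution: c_0 = 1, c_1 = 1/2, c_2 = 1, c_3 = 3

p(D) = I + (1/2)·D + D^2 + 3·D^3, i.e. c_0 = 1, c_1 = 1/2, c_2 = 1, c_3 = 3


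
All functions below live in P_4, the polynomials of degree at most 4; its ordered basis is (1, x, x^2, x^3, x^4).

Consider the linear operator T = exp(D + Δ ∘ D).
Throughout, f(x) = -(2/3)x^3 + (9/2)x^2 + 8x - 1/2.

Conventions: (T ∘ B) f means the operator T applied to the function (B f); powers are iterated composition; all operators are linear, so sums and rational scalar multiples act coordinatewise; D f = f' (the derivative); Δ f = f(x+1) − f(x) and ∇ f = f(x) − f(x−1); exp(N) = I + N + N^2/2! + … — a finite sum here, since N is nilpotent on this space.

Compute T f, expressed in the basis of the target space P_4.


order-1 term: -2x^2 + 5x + 15
order-2 term: -2x + 1/2
order-3 term: -2/3
the series for exp(D + Δ ∘ D) f terminates at order 3
exp(D + Δ ∘ D) f = -(2/3)x^3 + (5/2)x^2 + 11x + 43/3

the result is g(x) = -(2/3)x^3 + (5/2)x^2 + 11x + 43/3


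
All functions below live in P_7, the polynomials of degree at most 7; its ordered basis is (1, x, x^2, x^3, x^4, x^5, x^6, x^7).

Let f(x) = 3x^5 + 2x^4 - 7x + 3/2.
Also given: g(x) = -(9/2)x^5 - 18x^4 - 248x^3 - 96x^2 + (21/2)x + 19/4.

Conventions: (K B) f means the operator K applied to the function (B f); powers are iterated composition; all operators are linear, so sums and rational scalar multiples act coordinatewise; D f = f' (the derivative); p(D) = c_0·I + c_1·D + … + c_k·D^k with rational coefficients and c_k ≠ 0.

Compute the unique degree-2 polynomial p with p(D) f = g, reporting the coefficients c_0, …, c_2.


p(D) = -(3/2)·I − D − 4·D^2, i.e. c_0 = -3/2, c_1 = -1, c_2 = -4

D^0 f = 3x^5 + 2x^4 - 7x + 3/2
D^1 f = 15x^4 + 8x^3 - 7
D^2 f = 60x^3 + 24x^2
matching coefficients of g against c_0 f + c_1 Df + … from the top degree down determines the c_i
solution: c_0 = -3/2, c_1 = -1, c_2 = -4


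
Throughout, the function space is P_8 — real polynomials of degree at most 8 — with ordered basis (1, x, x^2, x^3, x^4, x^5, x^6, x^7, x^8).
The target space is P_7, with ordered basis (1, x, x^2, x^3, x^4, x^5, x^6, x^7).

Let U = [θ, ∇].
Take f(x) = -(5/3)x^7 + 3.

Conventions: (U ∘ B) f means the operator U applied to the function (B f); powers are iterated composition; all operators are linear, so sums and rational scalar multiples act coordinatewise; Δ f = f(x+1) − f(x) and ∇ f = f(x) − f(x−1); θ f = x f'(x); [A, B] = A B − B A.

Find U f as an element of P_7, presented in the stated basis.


the image equals g(x) = (35/3)x^6 - 70x^5 + 175x^4 - (700/3)x^3 + 175x^2 - 70x + 35/3

∇ f = -(35/3)x^6 + 35x^5 - (175/3)x^4 + (175/3)x^3 - 35x^2 + (35/3)x - 5/3
θ ∇ f = -70x^6 + 175x^5 - (700/3)x^4 + 175x^3 - 70x^2 + (35/3)x
θ f = -(35/3)x^7
∇ θ f = -(245/3)x^6 + 245x^5 - (1225/3)x^4 + (1225/3)x^3 - 245x^2 + (245/3)x - 35/3
[θ, ∇] f = (35/3)x^6 - 70x^5 + 175x^4 - (700/3)x^3 + 175x^2 - 70x + 35/3


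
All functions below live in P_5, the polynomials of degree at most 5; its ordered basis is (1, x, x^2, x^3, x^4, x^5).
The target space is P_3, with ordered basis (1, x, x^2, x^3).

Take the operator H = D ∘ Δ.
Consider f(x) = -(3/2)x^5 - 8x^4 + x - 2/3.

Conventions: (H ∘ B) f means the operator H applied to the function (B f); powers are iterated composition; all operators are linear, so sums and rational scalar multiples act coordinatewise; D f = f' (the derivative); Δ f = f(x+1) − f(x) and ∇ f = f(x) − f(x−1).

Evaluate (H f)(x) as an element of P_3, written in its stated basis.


the result is g(x) = -30x^3 - 141x^2 - 126x - 79/2

Δ f = -(15/2)x^4 - 47x^3 - 63x^2 - (79/2)x - 17/2
D Δ f = -30x^3 - 141x^2 - 126x - 79/2


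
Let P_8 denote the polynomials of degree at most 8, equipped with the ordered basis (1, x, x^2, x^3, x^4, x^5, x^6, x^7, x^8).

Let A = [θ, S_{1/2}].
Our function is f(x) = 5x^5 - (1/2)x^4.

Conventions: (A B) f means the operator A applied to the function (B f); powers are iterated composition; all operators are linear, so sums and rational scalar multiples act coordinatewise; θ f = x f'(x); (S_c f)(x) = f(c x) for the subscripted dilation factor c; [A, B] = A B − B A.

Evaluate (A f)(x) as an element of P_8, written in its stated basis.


S_{1/2} f = (5/32)x^5 - (1/32)x^4
θ S_{1/2} f = (25/32)x^5 - (1/8)x^4
θ f = 25x^5 - 2x^4
S_{1/2} θ f = (25/32)x^5 - (1/8)x^4
[θ, S_{1/2}] f = 0

the image equals g(x) = 0


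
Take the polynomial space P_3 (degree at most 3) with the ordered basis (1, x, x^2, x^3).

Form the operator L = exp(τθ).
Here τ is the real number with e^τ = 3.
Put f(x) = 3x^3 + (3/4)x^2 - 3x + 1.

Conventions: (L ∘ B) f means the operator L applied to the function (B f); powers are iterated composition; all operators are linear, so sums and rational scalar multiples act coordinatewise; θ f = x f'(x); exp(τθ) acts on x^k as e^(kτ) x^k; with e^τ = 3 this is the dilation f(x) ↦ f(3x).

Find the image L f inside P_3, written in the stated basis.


the image equals g(x) = 81x^3 + (27/4)x^2 - 9x + 1

exp(τθ) x^k = e^(kτ) x^k; with e^τ = 3 this sends x^k to 3^k x^k
x ↦ 3 x
x^2 ↦ 9 x^2
x^3 ↦ 27 x^3
applying this coordinatewise to f: exp(τθ) f = 81x^3 + (27/4)x^2 - 9x + 1


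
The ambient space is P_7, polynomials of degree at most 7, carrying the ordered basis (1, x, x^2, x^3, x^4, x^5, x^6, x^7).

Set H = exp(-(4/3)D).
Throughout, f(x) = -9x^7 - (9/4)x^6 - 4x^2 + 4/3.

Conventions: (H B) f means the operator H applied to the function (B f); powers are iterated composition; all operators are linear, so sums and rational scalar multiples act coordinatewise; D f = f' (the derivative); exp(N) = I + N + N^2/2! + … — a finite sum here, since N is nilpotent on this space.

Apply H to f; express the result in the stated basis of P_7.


g(x) = -9x^7 + (327/4)x^6 - 318x^5 + (2060/3)x^4 - (8000/9)x^3 + (6172/9)x^2 - (23200/81)x + 11908/243

order-1 term: 84x^6 + 18x^5 + (32/3)x
order-2 term: -336x^5 - 60x^4 - 64/9
order-3 term: (2240/3)x^4 + (320/3)x^3
order-4 term: -(8960/9)x^3 - (320/3)x^2
order-5 term: (7168/9)x^2 + (512/9)x
order-6 term: -(28672/81)x - 1024/81
order-7 term: 16384/243
the series for exp(-(4/3)D) f terminates at order 7
exp(-(4/3)D) f = -9x^7 + (327/4)x^6 - 318x^5 + (2060/3)x^4 - (8000/9)x^3 + (6172/9)x^2 - (23200/81)x + 11908/243


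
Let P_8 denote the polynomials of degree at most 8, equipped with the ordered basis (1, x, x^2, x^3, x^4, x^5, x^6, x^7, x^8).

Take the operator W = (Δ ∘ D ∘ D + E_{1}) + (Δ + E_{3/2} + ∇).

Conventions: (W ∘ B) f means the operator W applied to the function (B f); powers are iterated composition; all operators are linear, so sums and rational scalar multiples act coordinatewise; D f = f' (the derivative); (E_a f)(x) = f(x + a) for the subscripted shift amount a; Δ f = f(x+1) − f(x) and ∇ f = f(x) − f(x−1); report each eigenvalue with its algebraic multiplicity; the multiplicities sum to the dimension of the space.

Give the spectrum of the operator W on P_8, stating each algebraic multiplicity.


λ = 2 (multiplicity 9)

image of 1: 2
image of x: 2x + 9/2
image of x^2: 2x^2 + 9x + 13/4
image of x^3: 2x^3 + (27/2)x^2 + (39/4)x + 99/8
image of x^4: 2x^4 + 18x^3 + (39/2)x^2 + (99/2)x + 289/16
image of x^5: 2x^5 + (45/2)x^4 + (65/2)x^3 + (495/4)x^2 + (1445/16)x + 979/32
image of x^6: 2x^6 + 27x^5 + (195/4)x^4 + (495/2)x^3 + (4335/16)x^2 + (2937/16)x + 2713/64
image of x^7: 2x^7 + (63/2)x^6 + (273/4)x^5 + (3465/8)x^4 + (10115/16)x^3 + (20559/32)x^2 + (18991/64)x + 7947/128
image of x^8: 2x^8 + 36x^7 + 91x^6 + 693x^5 + (10115/8)x^4 + (6853/4)x^3 + (18991/16)x^2 + (7947/16)x + 21153/256
the matrix is upper triangular; its diagonal is (2, 2, 2, 2, 2, 2, 2, 2, 2)
for a triangular matrix the eigenvalues are the diagonal entries, with algebraic multiplicity their repetition count


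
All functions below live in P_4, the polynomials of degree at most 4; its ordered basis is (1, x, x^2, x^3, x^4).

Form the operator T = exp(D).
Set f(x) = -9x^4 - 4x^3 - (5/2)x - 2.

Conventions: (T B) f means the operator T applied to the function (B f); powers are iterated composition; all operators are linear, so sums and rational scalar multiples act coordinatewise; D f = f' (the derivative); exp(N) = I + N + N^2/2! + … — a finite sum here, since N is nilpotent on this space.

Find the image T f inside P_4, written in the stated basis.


the image equals g(x) = -9x^4 - 40x^3 - 66x^2 - (101/2)x - 35/2

order-1 term: -36x^3 - 12x^2 - 5/2
order-2 term: -54x^2 - 12x
order-3 term: -36x - 4
order-4 term: -9
the series for exp(D) f terminates at order 4
exp(D) f = -9x^4 - 40x^3 - 66x^2 - (101/2)x - 35/2


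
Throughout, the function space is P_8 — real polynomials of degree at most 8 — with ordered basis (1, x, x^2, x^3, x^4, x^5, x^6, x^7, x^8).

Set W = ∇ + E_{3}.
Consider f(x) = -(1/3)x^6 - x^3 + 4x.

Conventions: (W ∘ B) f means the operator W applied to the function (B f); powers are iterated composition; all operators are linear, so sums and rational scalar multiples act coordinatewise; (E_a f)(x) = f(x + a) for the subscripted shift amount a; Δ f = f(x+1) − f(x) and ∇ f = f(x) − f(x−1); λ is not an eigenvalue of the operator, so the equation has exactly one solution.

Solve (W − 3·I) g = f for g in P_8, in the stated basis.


g(x) = (1/6)x^6 + 2x^5 + 30x^4 + (2203/6)x^3 + 3303x^2 + 19818x + 59493

write g with unknown coordinates in the stated basis and equate coefficients in (W − 3·I) g = f
solving from the highest basis element down gives g = (1/6)x^6 + 2x^5 + 30x^4 + (2203/6)x^3 + 3303x^2 + 19818x + 59493
check: W g = (1/6)x^6 + 6x^5 + 90x^4 + (2201/2)x^3 + 9909x^2 + 59458x + 178479
so W g − 3·g = -(1/3)x^6 - x^3 + 4x = f ✓


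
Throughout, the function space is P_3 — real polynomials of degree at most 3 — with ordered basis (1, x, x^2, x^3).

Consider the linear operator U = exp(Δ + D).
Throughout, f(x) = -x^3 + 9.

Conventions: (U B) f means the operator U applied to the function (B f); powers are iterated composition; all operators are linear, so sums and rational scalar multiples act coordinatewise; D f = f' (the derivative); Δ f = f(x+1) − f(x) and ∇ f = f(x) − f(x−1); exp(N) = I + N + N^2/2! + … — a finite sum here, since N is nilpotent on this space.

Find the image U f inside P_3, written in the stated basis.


the result is g(x) = -x^3 - 6x^2 - 15x - 6

order-1 term: -6x^2 - 3x - 1
order-2 term: -12x - 6
order-3 term: -8
the series for exp(Δ + D) f terminates at order 3
exp(Δ + D) f = -x^3 - 6x^2 - 15x - 6


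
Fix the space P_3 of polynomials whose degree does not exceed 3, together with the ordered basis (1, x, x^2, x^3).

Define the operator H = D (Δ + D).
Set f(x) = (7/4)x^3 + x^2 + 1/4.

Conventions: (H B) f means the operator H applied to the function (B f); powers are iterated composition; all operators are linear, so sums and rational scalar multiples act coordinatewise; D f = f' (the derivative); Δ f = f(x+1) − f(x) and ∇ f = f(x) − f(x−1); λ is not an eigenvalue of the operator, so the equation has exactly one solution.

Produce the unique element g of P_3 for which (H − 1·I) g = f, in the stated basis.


write g with unknown coordinates in the stated basis and equate coefficients in (H − 1·I) g = f
solving from the highest basis element down gives g = -(7/4)x^3 - x^2 - 21x - 19/2
check: H g = -21x - 37/4
so H g − 1·g = (7/4)x^3 + x^2 + 1/4 = f ✓

the result is g(x) = -(7/4)x^3 - x^2 - 21x - 19/2


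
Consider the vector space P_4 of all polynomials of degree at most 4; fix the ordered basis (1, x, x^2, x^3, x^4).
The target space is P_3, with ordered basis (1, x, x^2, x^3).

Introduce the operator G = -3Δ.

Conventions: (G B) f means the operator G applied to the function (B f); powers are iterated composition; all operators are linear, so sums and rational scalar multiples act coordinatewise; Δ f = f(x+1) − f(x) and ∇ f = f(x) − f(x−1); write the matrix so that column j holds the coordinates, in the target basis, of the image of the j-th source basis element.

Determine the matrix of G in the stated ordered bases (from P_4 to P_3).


the matrix is [[0, -3, -3, -3, -3]; [0, 0, -6, -9, -12]; [0, 0, 0, -9, -18]; [0, 0, 0, 0, -12]] (rows listed top to bottom)

image of 1: 0
image of x: -3
image of x^2: -6x - 3
image of x^3: -9x^2 - 9x - 3
image of x^4: -12x^3 - 18x^2 - 12x - 3
each image's coordinates form column j of the matrix


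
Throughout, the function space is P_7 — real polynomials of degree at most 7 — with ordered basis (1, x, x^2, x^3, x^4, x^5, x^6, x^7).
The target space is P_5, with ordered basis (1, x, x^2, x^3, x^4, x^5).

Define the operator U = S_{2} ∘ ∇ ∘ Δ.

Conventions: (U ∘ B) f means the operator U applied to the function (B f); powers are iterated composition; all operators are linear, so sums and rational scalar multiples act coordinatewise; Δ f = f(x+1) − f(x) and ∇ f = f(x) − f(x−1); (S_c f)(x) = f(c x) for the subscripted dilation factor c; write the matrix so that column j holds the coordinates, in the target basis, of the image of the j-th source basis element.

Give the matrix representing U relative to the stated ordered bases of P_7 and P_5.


the matrix is [[0, 0, 2, 0, 2, 0, 2, 0]; [0, 0, 0, 12, 0, 20, 0, 28]; [0, 0, 0, 0, 48, 0, 120, 0]; [0, 0, 0, 0, 0, 160, 0, 560]; [0, 0, 0, 0, 0, 0, 480, 0]; [0, 0, 0, 0, 0, 0, 0, 1344]] (rows listed top to bottom)

image of 1: 0
image of x: 0
image of x^2: 2
image of x^3: 12x
image of x^4: 48x^2 + 2
image of x^5: 160x^3 + 20x
image of x^6: 480x^4 + 120x^2 + 2
image of x^7: 1344x^5 + 560x^3 + 28x
each image's coordinates form column j of the matrix


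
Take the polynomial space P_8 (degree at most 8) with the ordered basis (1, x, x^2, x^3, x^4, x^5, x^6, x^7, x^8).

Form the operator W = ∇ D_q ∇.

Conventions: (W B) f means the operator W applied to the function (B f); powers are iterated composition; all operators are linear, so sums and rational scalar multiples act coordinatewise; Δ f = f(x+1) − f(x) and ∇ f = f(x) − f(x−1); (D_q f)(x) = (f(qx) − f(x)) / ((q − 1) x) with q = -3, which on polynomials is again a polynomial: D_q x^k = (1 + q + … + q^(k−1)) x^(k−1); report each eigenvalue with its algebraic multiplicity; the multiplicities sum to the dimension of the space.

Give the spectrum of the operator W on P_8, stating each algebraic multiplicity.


image of 1: 0
image of x: 0
image of x^2: 0
image of x^3: -6
image of x^4: 56x - 16
image of x^5: -300x^2 + 160x - 50
image of x^6: 1464x^3 - 1296x^2 + 844x - 176
image of x^7: -6370x^4 + 7616x^3 - 7154x^2 + 2856x - 490
image of x^8: 26256x^5 - 40160x^4 + 50224x^3 - 30976x^2 + 11024x - 1632
the matrix is upper triangular; its diagonal is (0, 0, 0, 0, 0, 0, 0, 0, 0)
for a triangular matrix the eigenvalues are the diagonal entries, with algebraic multiplicity their repetition count

λ = 0 (multiplicity 9)


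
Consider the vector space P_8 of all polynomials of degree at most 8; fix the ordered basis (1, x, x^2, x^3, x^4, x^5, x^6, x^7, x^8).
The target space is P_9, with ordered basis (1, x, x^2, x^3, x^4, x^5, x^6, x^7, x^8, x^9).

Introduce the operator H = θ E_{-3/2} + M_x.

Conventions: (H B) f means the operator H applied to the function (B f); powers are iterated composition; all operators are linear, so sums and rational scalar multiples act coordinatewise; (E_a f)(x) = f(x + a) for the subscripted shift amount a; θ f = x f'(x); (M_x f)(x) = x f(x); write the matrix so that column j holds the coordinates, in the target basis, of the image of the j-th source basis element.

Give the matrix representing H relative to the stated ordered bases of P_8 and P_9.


image of 1: x
image of x: x^2 + x
image of x^2: x^3 + 2x^2 - 3x
image of x^3: x^4 + 3x^3 - 9x^2 + (27/4)x
image of x^4: x^5 + 4x^4 - 18x^3 + 27x^2 - (27/2)x
image of x^5: x^6 + 5x^5 - 30x^4 + (135/2)x^3 - (135/2)x^2 + (405/16)x
image of x^6: x^7 + 6x^6 - 45x^5 + 135x^4 - (405/2)x^3 + (1215/8)x^2 - (729/16)x
image of x^7: x^8 + 7x^7 - 63x^6 + (945/4)x^5 - (945/2)x^4 + (8505/16)x^3 - (5103/16)x^2 + (5103/64)x
image of x^8: x^9 + 8x^8 - 84x^7 + 378x^6 - 945x^5 + (2835/2)x^4 - (5103/4)x^3 + (5103/8)x^2 - (2187/16)x
each image's coordinates form column j of the matrix

the matrix is [[0, 0, 0, 0, 0, 0, 0, 0, 0]; [1, 1, -3, 27/4, -27/2, 405/16, -729/16, 5103/64, -2187/16]; [0, 1, 2, -9, 27, -135/2, 1215/8, -5103/16, 5103/8]; [0, 0, 1, 3, -18, 135/2, -405/2, 8505/16, -5103/4]; [0, 0, 0, 1, 4, -30, 135, -945/2, 2835/2]; [0, 0, 0, 0, 1, 5, -45, 945/4, -945]; [0, 0, 0, 0, 0, 1, 6, -63, 378]; [0, 0, 0, 0, 0, 0, 1, 7, -84]; [0, 0, 0, 0, 0, 0, 0, 1, 8]; [0, 0, 0, 0, 0, 0, 0, 0, 1]] (rows listed top to bottom)


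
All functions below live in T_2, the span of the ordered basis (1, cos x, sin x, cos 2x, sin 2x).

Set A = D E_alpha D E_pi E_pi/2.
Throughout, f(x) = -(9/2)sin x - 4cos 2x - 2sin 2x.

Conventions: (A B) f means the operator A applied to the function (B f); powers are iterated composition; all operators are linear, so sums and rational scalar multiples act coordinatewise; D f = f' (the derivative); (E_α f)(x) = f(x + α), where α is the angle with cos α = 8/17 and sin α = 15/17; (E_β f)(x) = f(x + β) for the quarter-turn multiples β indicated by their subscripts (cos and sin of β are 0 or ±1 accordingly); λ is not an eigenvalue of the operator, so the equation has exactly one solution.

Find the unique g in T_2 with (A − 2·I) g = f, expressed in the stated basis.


write g with unknown coordinates in the stated basis and equate coefficients in (A − 2·I) g = f
solving from the highest basis element down gives g = (36/145)cos x + (441/290)sin x + (1702/2089)cos 2x - (349/2089)sin 2x
check: A g = (72/145)cos x - (423/290)sin x - (4952/2089)cos 2x - (4876/2089)sin 2x
so A g − 2·g = -(9/2)sin x - 4cos 2x - 2sin 2x = f ✓

the result is g(x) = (36/145)cos x + (441/290)sin x + (1702/2089)cos 2x - (349/2089)sin 2x


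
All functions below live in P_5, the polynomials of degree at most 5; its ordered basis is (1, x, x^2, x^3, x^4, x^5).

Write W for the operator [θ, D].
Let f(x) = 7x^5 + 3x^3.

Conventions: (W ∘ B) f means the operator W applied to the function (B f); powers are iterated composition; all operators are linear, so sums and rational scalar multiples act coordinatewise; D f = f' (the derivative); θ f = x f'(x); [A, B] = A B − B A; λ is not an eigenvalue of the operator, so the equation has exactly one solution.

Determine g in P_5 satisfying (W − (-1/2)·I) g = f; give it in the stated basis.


write g with unknown coordinates in the stated basis and equate coefficients in (W − (-1/2)·I) g = f
solving from the highest basis element down gives g = 14x^5 + 140x^4 + 1126x^3 + 6756x^2 + 27024x + 54048
check: W g = -70x^4 - 560x^3 - 3378x^2 - 13512x - 27024
so W g − (-1/2)·g = 7x^5 + 3x^3 = f ✓

g(x) = 14x^5 + 140x^4 + 1126x^3 + 6756x^2 + 27024x + 54048


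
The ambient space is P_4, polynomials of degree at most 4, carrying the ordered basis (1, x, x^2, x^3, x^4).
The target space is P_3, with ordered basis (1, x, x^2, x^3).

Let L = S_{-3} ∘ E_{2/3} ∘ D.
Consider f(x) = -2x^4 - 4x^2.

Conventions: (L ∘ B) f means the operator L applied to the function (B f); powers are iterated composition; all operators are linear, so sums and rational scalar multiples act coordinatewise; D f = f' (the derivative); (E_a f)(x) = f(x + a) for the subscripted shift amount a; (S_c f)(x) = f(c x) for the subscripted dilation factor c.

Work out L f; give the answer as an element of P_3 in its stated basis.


D f = -8x^3 - 8x
E_{2/3} D f = -8x^3 - 16x^2 - (56/3)x - 208/27
S_{-3} E_{2/3} D f = 216x^3 - 144x^2 + 56x - 208/27

the result is g(x) = 216x^3 - 144x^2 + 56x - 208/27


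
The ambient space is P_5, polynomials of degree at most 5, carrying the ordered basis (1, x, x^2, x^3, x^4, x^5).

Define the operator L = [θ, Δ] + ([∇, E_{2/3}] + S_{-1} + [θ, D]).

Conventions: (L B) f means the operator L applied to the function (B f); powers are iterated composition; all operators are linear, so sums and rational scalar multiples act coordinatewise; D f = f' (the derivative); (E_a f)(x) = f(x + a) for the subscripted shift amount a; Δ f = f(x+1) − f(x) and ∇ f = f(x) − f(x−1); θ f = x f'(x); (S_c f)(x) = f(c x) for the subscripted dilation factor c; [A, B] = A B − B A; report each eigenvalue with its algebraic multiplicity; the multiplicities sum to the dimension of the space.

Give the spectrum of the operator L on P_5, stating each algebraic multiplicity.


image of 1: 1
image of x: -x - 2
image of x^2: x^2 - 4x - 2
image of x^3: -x^3 - 6x^2 - 6x - 3
image of x^4: x^4 - 8x^3 - 12x^2 - 12x - 4
image of x^5: -x^5 - 10x^4 - 20x^3 - 30x^2 - 20x - 5
the matrix is upper triangular; its diagonal is (1, -1, 1, -1, 1, -1)
for a triangular matrix the eigenvalues are the diagonal entries, with algebraic multiplicity their repetition count

λ = -1 (multiplicity 3), λ = 1 (multiplicity 3)
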